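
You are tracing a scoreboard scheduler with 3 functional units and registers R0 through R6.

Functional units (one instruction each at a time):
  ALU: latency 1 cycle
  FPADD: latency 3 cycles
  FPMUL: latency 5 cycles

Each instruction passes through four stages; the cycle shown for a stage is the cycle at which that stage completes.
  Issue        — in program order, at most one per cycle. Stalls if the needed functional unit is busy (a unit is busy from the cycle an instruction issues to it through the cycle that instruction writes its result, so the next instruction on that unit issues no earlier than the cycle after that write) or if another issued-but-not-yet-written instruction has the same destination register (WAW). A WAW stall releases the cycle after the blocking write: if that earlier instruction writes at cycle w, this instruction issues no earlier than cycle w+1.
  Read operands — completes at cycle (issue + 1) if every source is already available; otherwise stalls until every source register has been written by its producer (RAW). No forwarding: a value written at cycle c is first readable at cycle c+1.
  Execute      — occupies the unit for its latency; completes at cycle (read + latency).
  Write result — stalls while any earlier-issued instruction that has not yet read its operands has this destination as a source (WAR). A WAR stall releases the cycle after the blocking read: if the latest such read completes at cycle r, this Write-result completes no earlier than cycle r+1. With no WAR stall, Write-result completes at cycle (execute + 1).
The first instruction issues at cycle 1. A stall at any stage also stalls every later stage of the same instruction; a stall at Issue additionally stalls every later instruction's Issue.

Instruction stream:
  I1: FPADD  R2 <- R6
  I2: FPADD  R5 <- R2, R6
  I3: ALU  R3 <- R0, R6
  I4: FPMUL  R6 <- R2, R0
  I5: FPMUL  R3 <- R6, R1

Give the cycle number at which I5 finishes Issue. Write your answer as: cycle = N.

I1: IS=1 RO=2 EX=5 WR=6
I2: IS=7 RO=8 EX=11 WR=12  [struct: FPADD busy until I1 writes@6]
I3: IS=8 RO=9 EX=10 WR=11
I4: IS=9 RO=10 EX=15 WR=16
I5: IS=17 RO=18 EX=23 WR=24  [struct: FPMUL busy until I4 writes@16]

cycle = 17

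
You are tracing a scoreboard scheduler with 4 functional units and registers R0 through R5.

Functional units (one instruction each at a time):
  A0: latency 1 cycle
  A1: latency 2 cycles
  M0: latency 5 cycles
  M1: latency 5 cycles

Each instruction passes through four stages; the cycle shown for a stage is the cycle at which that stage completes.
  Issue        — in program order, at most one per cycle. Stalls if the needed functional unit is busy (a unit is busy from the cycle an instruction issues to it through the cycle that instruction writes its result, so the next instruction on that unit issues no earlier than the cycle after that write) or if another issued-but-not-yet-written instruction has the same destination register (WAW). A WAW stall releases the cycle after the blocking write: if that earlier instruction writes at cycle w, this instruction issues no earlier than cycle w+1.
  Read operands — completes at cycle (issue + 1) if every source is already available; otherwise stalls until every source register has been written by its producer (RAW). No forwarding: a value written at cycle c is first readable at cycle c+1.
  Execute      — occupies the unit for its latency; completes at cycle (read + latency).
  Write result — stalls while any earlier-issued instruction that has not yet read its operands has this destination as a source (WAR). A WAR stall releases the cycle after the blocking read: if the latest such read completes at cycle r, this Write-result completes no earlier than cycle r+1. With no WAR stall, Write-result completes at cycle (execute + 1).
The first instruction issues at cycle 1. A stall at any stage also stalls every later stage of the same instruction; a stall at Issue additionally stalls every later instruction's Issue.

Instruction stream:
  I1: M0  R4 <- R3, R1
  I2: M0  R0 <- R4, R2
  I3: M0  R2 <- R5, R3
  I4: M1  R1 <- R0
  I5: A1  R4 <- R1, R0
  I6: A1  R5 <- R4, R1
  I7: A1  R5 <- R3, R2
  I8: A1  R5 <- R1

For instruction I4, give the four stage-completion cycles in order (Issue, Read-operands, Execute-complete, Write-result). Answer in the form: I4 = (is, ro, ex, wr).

c1: I1 issues→M0
c2: I1 reads
c7: I1 exec-done
c8: I1 writes R4
c9: I2 issues→M0
c10: I2 reads
c15: I2 exec-done
c16: I2 writes R0
c17: I3 issues→M0
c18: I3 reads · I4 issues→M1
c19: I4 reads · I5 issues→A1
c23: I3 exec-done
c24: I3 writes R2 · I4 exec-done
c25: I4 writes R1
c26: I5 reads
c28: I5 exec-done
c29: I5 writes R4
c30: I6 issues→A1
c31: I6 reads
c33: I6 exec-done
c34: I6 writes R5
c35: I7 issues→A1
c36: I7 reads
c38: I7 exec-done
c39: I7 writes R5
c40: I8 issues→A1
c41: I8 reads
c43: I8 exec-done
c44: I8 writes R5

I4 = (18, 19, 24, 25)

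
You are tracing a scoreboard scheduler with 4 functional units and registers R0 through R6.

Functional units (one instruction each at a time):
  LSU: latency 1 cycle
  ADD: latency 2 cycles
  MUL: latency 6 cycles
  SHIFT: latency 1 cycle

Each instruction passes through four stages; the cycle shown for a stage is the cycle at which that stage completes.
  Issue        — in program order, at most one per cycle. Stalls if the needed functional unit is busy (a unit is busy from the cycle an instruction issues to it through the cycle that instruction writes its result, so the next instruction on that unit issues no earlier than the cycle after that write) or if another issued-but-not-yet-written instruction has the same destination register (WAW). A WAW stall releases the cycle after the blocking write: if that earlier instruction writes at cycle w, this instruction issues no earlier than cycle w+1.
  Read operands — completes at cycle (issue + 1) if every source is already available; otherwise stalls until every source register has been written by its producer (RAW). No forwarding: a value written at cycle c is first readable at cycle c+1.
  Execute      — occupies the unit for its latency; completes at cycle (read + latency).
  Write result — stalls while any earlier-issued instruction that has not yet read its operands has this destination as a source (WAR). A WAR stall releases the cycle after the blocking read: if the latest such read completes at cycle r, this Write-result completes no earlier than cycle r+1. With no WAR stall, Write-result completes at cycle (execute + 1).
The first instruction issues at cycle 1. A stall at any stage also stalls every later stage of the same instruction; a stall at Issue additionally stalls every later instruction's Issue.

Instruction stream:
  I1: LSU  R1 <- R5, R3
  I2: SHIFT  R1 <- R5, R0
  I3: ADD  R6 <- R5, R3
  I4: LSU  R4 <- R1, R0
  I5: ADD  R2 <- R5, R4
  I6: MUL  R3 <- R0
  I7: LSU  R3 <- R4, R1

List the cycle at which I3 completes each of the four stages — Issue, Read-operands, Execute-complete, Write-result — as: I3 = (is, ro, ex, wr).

I3 = (6, 7, 9, 10)

c1: I1 issues→LSU
c2: I1 reads
c3: I1 exec-done
c4: I1 writes R1
c5: I2 issues→SHIFT
c6: I2 reads · I3 issues→ADD
c7: I2 exec-done · I3 reads · I4 issues→LSU
c8: I2 writes R1
c9: I3 exec-done · I4 reads
c10: I3 writes R6 · I4 exec-done
c11: I4 writes R4 · I5 issues→ADD
c12: I5 reads · I6 issues→MUL
c13: I6 reads
c14: I5 exec-done
c15: I5 writes R2
c19: I6 exec-done
c20: I6 writes R3
c21: I7 issues→LSU
c22: I7 reads
c23: I7 exec-done
c24: I7 writes R3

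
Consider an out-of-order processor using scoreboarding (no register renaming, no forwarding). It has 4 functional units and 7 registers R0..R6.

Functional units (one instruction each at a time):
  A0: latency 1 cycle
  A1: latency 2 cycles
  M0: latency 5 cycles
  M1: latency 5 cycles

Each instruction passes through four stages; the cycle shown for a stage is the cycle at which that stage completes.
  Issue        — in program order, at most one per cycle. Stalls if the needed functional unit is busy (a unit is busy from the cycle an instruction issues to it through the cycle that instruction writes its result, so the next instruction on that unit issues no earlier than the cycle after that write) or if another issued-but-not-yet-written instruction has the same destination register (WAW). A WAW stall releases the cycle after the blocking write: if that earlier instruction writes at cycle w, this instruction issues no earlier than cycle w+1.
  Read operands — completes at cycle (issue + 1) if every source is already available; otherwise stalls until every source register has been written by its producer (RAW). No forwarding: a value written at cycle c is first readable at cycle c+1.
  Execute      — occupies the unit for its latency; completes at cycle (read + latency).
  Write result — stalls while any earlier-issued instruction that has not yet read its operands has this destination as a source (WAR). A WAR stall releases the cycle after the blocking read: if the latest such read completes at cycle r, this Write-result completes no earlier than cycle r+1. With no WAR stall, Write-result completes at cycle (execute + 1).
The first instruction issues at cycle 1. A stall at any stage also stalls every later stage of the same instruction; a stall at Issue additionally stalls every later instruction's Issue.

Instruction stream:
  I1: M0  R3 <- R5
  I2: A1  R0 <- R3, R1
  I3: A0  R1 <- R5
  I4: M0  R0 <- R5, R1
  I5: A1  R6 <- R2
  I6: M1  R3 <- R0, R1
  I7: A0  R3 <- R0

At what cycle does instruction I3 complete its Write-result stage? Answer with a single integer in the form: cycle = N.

  I1 | 1 | 2 | 7 | 8
  I2 | 2 | 9 | 11 | 12   RAW R3: wait I1 write@8
  I3 | 3 | 4 | 5 | 10   WAR R1: wait I2 read@9
  I4 | 13 | 14 | 19 | 20   WAW R0: wait I2 write@12
  I5 | 14 | 15 | 17 | 18
  I6 | 15 | 21 | 26 | 27   RAW R0: wait I4 write@20
  I7 | 28 | 29 | 30 | 31   WAW R3: wait I6 write@27

cycle = 10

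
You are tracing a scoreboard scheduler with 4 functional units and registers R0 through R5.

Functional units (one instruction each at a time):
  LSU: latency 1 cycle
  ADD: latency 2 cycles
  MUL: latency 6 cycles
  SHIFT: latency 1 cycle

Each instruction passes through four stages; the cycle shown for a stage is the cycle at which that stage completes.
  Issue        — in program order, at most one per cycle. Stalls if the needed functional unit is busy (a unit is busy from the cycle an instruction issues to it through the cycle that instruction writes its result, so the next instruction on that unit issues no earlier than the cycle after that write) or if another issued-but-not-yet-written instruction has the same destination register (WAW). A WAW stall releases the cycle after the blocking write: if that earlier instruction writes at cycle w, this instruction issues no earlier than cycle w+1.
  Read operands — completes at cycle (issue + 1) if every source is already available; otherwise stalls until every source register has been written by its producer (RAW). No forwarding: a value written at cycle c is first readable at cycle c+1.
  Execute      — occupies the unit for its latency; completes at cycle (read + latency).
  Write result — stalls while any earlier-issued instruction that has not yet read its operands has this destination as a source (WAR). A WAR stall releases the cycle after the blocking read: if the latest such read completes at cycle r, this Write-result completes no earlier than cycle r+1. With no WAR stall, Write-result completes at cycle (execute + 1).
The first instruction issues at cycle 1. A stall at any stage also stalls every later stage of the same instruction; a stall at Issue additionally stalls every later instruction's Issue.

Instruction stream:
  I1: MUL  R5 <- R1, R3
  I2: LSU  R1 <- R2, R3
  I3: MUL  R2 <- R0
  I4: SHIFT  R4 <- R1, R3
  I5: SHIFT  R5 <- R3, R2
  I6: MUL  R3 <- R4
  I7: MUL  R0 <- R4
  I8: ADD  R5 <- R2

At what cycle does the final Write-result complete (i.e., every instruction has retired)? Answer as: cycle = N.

I1: IS=1 RO=2 EX=8 WR=9
I2: IS=2 RO=3 EX=4 WR=5
I3: IS=10 RO=11 EX=17 WR=18  [struct: MUL busy until I1 writes@9]
I4: IS=11 RO=12 EX=13 WR=14
I5: IS=15 RO=19 EX=20 WR=21  [struct: SHIFT busy until I4 writes@14; RAW R2: wait I3 write@18]
I6: IS=19 RO=20 EX=26 WR=27  [struct: MUL busy until I3 writes@18]
I7: IS=28 RO=29 EX=35 WR=36  [struct: MUL busy until I6 writes@27]
I8: IS=29 RO=30 EX=32 WR=33

cycle = 36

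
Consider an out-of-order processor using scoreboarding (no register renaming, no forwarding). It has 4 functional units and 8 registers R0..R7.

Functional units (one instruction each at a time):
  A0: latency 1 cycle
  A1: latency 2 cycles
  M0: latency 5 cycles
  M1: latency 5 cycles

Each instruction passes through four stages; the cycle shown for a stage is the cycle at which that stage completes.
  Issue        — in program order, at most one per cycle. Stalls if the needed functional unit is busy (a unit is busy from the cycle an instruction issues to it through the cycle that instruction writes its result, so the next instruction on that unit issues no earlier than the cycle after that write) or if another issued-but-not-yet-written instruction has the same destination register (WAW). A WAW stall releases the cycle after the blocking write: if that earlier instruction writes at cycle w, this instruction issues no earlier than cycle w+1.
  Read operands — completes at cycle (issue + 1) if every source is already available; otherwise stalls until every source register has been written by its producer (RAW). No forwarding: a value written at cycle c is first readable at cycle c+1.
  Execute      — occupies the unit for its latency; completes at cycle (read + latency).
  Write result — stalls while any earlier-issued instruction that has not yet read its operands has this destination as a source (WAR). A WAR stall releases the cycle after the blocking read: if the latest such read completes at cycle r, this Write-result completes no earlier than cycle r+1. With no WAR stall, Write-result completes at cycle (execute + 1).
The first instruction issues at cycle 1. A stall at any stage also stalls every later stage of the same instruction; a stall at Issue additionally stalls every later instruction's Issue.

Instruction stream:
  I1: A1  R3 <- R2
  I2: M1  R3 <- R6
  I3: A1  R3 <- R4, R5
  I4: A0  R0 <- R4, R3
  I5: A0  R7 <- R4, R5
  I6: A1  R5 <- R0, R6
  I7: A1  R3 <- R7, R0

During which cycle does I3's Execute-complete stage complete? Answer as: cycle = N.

[I1] 1/2/4/5
[I2] 6/7/12/13  (WAW R3: wait I1 write@5)
[I3] 14/15/17/18  (WAW R3: wait I2 write@13)
[I4] 15/19/20/21  (RAW R3: wait I3 write@18)
[I5] 22/23/24/25  (struct: A0 busy until I4 writes@21)
[I6] 23/24/26/27
[I7] 28/29/31/32  (struct: A1 busy until I6 writes@27)

cycle = 17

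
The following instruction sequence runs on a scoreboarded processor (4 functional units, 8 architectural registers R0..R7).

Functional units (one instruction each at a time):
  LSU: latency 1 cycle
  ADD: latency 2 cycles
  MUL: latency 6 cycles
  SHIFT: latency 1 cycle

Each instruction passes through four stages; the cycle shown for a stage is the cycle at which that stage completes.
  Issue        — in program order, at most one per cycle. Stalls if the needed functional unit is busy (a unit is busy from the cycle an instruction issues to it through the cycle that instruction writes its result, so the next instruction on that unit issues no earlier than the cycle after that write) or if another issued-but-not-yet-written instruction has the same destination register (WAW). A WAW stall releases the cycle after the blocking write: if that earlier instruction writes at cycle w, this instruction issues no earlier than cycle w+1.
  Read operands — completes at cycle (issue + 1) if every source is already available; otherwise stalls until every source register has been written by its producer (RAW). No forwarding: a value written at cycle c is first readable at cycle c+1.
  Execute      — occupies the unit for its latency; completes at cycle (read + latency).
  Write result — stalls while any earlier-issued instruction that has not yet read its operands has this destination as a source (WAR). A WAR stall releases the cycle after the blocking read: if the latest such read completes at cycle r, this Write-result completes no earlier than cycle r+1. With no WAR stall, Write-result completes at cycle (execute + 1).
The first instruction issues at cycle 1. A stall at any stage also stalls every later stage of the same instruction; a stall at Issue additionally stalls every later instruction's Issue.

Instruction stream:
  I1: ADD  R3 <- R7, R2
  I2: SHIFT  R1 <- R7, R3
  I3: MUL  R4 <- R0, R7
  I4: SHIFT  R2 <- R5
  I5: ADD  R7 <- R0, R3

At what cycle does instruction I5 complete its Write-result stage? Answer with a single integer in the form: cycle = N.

cycle = 14

[1] issue I1 (ADD)
[2] I1 read-ops, issue I2 (SHIFT)
[3] issue I3 (MUL)
[4] I1 finished on ADD, I3 read-ops
[5] I1→R3
[6] I2 read-ops
[7] I2 finished on SHIFT
[8] I2→R1
[9] issue I4 (SHIFT)
[10] I3 finished on MUL, I4 read-ops, issue I5 (ADD)
[11] I3→R4, I4 finished on SHIFT, I5 read-ops
[12] I4→R2
[13] I5 finished on ADD
[14] I5→R7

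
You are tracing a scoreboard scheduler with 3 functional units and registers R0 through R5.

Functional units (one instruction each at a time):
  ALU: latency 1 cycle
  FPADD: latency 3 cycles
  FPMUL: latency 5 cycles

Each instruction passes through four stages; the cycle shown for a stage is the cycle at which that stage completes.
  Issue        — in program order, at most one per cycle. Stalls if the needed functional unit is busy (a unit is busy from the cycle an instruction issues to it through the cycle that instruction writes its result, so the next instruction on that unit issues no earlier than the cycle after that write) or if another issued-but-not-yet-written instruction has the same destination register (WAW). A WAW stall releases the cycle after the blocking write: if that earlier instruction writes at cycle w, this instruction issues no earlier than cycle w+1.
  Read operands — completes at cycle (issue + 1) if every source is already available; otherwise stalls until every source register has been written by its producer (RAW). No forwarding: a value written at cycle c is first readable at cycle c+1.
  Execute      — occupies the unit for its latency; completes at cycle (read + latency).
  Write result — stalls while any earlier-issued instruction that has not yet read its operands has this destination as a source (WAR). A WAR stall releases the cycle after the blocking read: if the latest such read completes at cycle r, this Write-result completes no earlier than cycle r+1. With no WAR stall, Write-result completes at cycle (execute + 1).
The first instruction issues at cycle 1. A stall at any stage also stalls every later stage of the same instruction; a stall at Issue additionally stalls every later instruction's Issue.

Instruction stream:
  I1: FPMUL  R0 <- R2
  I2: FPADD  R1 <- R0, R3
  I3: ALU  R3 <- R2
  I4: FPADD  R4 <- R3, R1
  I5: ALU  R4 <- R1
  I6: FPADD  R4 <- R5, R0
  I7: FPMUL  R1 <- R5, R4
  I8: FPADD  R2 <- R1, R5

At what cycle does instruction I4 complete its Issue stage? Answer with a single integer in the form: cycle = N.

cycle 1: I1 dispatched to FPMUL
cycle 2: I1 operands ready; I2 dispatched to FPADD
cycle 3: I3 dispatched to ALU
cycle 4: I3 operands ready
cycle 5: I3 complete
cycle 7: I1 complete
cycle 8: R0←I1
cycle 9: I2 operands ready
cycle 10: R3←I3
cycle 12: I2 complete
cycle 13: R1←I2
cycle 14: I4 dispatched to FPADD
cycle 15: I4 operands ready
cycle 18: I4 complete
cycle 19: R4←I4
cycle 20: I5 dispatched to ALU
cycle 21: I5 operands ready
cycle 22: I5 complete
cycle 23: R4←I5
cycle 24: I6 dispatched to FPADD
cycle 25: I6 operands ready; I7 dispatched to FPMUL
cycle 28: I6 complete
cycle 29: R4←I6
cycle 30: I7 operands ready; I8 dispatched to FPADD
cycle 35: I7 complete
cycle 36: R1←I7
cycle 37: I8 operands ready
cycle 40: I8 complete
cycle 41: R2←I8

cycle = 14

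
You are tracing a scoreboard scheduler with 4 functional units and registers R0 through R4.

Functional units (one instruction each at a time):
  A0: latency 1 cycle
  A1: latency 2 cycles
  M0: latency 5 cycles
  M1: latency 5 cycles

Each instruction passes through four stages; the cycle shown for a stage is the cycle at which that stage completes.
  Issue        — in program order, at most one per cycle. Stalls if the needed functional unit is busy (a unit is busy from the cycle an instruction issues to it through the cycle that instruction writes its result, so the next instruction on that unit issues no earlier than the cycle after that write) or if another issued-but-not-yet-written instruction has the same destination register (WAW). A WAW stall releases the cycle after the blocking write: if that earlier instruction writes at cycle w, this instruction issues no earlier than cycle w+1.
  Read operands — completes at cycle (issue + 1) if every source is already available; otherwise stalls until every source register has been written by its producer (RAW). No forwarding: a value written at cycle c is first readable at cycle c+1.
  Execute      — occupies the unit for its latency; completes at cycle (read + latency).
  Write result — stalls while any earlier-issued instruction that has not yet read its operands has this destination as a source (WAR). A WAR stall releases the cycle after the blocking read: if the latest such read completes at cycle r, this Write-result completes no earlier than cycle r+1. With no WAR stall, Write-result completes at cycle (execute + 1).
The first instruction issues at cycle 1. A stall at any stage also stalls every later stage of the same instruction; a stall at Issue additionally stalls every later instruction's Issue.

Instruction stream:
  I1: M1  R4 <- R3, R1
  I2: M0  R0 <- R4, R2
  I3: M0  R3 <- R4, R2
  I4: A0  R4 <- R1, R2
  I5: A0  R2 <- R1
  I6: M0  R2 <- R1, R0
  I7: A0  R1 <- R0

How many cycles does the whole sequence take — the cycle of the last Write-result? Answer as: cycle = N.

[I1] 1/2/7/8
[I2] 2/9/14/15  (RAW R4: wait I1 write@8)
[I3] 16/17/22/23  (struct: M0 busy until I2 writes@15)
[I4] 17/18/19/20
[I5] 21/22/23/24  (struct: A0 busy until I4 writes@20)
[I6] 25/26/31/32  (WAW R2: wait I5 write@24)
[I7] 26/27/28/29

cycle = 32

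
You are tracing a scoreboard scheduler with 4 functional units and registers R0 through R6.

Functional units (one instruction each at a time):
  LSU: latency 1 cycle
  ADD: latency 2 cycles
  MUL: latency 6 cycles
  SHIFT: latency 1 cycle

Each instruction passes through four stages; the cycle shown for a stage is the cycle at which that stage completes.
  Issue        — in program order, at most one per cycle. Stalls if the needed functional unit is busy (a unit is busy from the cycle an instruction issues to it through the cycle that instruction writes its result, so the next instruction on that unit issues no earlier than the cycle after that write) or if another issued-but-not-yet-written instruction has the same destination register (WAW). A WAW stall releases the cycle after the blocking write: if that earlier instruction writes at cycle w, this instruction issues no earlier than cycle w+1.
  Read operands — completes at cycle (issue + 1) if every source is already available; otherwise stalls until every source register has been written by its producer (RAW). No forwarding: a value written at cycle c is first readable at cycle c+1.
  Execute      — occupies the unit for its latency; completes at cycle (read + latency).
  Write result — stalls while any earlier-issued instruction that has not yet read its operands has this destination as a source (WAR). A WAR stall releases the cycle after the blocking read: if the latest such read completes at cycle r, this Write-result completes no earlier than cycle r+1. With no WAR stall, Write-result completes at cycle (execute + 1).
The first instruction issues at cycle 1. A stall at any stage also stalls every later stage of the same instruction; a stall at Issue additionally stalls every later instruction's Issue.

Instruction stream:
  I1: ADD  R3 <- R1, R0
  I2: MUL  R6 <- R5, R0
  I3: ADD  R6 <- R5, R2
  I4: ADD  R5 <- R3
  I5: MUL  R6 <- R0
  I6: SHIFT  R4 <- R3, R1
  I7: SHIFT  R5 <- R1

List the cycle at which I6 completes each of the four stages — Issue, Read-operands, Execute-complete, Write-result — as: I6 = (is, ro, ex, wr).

I6 = (18, 19, 20, 21)

I1  is:1  ro:2  ex:4  wr:5
I2  is:2  ro:3  ex:9  wr:10
I3  is:11  ro:12  ex:14  wr:15  — WAW R6: wait I2 write@10
I4  is:16  ro:17  ex:19  wr:20  — struct: ADD busy until I3 writes@15
I5  is:17  ro:18  ex:24  wr:25
I6  is:18  ro:19  ex:20  wr:21
I7  is:22  ro:23  ex:24  wr:25  — struct: SHIFT busy until I6 writes@21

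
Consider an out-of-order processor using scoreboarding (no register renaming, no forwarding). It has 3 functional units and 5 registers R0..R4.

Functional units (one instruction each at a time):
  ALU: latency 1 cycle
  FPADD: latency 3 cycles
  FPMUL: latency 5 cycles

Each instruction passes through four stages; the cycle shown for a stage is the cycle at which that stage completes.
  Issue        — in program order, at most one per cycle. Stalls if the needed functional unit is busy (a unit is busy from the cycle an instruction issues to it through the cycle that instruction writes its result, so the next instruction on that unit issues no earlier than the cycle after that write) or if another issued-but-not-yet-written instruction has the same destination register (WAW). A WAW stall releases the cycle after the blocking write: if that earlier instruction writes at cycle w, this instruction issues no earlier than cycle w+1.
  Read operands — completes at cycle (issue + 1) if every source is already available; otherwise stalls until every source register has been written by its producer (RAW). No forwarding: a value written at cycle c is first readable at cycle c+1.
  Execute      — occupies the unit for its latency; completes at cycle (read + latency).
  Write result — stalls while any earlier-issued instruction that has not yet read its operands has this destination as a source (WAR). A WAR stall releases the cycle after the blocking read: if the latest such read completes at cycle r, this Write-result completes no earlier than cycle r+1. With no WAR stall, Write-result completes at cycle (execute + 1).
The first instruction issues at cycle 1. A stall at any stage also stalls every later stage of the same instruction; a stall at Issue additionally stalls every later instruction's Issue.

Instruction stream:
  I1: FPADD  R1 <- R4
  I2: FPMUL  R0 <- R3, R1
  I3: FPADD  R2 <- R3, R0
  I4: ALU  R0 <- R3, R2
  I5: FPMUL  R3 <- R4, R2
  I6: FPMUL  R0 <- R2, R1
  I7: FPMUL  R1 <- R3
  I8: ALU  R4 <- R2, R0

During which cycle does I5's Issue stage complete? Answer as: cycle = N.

cycle = 15

c1: I1 issues→FPADD
c2: I1 reads, I2 issues→FPMUL
c5: I1 exec-done
c6: I1 writes R1
c7: I2 reads, I3 issues→FPADD
c12: I2 exec-done
c13: I2 writes R0
c14: I3 reads, I4 issues→ALU
c15: I5 issues→FPMUL
c17: I3 exec-done
c18: I3 writes R2
c19: I4 reads, I5 reads
c20: I4 exec-done
c21: I4 writes R0
c24: I5 exec-done
c25: I5 writes R3
c26: I6 issues→FPMUL
c27: I6 reads
c32: I6 exec-done
c33: I6 writes R0
c34: I7 issues→FPMUL
c35: I7 reads, I8 issues→ALU
c36: I8 reads
c37: I8 exec-done
c38: I8 writes R4
c40: I7 exec-done
c41: I7 writes R1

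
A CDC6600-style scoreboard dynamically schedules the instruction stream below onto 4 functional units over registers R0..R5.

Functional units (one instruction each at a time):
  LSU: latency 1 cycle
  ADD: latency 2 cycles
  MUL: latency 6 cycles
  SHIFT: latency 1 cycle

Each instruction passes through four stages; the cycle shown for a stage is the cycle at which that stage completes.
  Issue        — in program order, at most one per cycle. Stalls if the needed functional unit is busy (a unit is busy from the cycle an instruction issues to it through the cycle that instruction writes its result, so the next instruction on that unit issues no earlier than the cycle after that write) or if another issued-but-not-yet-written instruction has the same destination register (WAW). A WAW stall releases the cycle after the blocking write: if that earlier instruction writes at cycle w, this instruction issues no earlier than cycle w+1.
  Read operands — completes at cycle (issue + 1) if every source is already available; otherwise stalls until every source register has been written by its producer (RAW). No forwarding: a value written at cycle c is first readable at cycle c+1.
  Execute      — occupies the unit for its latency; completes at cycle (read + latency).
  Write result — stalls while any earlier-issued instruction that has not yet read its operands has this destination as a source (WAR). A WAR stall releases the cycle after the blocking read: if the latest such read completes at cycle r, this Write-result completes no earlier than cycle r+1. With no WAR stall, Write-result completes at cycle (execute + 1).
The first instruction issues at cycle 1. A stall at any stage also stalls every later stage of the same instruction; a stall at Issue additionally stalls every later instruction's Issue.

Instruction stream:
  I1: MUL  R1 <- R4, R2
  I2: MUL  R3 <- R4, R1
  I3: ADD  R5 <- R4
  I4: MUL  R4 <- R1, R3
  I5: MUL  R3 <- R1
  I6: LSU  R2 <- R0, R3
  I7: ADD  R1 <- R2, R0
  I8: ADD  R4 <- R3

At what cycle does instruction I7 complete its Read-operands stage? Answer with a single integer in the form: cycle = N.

[1] I1 dispatched to MUL
[2] I1 operands ready
[8] I1 complete
[9] R1←I1
[10] I2 dispatched to MUL
[11] I2 operands ready | I3 dispatched to ADD
[12] I3 operands ready
[14] I3 complete
[15] R5←I3
[17] I2 complete
[18] R3←I2
[19] I4 dispatched to MUL
[20] I4 operands ready
[26] I4 complete
[27] R4←I4
[28] I5 dispatched to MUL
[29] I5 operands ready | I6 dispatched to LSU
[30] I7 dispatched to ADD
[35] I5 complete
[36] R3←I5
[37] I6 operands ready
[38] I6 complete
[39] R2←I6
[40] I7 operands ready
[42] I7 complete
[43] R1←I7
[44] I8 dispatched to ADD
[45] I8 operands ready
[47] I8 complete
[48] R4←I8

cycle = 40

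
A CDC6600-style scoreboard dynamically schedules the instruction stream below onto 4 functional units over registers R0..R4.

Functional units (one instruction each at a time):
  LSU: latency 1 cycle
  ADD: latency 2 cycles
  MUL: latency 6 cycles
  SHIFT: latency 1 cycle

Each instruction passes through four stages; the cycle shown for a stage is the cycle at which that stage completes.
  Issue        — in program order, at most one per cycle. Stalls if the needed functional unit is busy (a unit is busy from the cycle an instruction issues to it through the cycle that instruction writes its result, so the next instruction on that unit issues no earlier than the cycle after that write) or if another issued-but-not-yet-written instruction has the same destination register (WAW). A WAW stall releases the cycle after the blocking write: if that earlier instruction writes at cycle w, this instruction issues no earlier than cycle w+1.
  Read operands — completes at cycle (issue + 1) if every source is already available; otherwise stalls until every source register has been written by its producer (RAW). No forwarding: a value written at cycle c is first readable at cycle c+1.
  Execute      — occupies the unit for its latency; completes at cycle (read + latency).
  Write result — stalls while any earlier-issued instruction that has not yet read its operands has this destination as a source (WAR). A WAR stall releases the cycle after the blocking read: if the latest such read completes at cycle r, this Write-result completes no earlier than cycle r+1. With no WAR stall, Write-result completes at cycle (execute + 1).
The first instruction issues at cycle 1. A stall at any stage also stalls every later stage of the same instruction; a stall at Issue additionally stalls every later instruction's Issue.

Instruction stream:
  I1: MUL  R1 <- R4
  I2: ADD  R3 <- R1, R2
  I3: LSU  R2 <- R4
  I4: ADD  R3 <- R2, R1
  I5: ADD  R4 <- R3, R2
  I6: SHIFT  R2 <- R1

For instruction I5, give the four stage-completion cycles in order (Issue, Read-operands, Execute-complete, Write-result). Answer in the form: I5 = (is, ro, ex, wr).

cycle 1: I1 issues→MUL
cycle 2: I1 reads; I2 issues→ADD
cycle 3: I3 issues→LSU
cycle 4: I3 reads
cycle 5: I3 exec-done
cycle 8: I1 exec-done
cycle 9: I1 writes R1
cycle 10: I2 reads
cycle 11: I3 writes R2
cycle 12: I2 exec-done
cycle 13: I2 writes R3
cycle 14: I4 issues→ADD
cycle 15: I4 reads
cycle 17: I4 exec-done
cycle 18: I4 writes R3
cycle 19: I5 issues→ADD
cycle 20: I5 reads; I6 issues→SHIFT
cycle 21: I6 reads
cycle 22: I5 exec-done; I6 exec-done
cycle 23: I5 writes R4; I6 writes R2

I5 = (19, 20, 22, 23)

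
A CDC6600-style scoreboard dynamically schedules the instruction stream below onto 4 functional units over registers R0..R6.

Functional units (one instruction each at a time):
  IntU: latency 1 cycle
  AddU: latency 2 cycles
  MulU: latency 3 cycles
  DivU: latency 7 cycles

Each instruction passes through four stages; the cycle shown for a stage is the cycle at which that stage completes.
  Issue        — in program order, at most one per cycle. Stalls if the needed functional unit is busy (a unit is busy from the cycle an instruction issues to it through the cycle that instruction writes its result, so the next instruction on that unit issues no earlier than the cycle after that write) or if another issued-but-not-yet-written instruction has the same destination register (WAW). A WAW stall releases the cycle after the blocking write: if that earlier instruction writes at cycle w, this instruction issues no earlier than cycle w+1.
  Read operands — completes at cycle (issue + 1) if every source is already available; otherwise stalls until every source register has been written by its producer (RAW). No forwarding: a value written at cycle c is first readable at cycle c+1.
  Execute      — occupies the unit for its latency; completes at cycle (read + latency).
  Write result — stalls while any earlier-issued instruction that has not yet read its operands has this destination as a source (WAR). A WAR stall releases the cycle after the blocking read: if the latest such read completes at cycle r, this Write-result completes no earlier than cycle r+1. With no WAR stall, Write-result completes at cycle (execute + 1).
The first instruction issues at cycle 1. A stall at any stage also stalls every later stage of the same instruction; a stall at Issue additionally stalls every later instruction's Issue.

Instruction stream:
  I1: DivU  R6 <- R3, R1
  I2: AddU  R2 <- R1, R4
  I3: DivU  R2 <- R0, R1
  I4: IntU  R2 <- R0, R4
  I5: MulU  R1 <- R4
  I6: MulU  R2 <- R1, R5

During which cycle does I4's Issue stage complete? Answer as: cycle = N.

  I1 | 1 | 2 | 9 | 10
  I2 | 2 | 3 | 5 | 6
  I3 | 11 | 12 | 19 | 20   struct: DivU busy until I1 writes@10
  I4 | 21 | 22 | 23 | 24   WAW R2: wait I3 write@20
  I5 | 22 | 23 | 26 | 27
  I6 | 28 | 29 | 32 | 33   struct: MulU busy until I5 writes@27

cycle = 21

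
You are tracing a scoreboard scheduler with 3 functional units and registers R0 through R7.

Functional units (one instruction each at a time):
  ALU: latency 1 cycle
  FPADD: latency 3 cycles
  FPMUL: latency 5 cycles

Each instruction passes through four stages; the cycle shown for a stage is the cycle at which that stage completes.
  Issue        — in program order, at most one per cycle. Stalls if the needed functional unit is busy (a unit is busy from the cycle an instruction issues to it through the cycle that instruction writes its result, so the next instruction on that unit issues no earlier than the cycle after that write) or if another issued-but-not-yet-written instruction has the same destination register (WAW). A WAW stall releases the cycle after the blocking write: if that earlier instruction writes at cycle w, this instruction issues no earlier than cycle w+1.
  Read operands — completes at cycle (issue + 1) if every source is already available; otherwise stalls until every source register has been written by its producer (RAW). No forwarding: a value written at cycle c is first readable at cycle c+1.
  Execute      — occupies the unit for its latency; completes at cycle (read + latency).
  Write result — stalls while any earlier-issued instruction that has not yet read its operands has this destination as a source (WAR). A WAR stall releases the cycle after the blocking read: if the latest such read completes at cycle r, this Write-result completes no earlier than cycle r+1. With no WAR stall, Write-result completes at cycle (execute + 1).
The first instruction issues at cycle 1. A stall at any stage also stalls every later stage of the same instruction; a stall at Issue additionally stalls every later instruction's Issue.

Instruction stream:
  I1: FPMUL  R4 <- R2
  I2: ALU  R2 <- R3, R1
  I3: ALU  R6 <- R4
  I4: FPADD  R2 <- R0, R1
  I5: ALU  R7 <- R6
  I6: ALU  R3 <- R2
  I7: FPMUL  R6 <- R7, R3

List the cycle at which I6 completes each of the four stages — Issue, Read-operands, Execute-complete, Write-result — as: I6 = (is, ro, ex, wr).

I6 = (16, 17, 18, 19)

1) issue 1, read 2, done 7, write 8
2) issue 2, read 3, done 4, write 5
3) issue 6, read 9, done 10, write 11  <struct: ALU busy until I2 writes@5 / RAW R4: wait I1 write@8>
4) issue 7, read 8, done 11, write 12
5) issue 12, read 13, done 14, write 15  <struct: ALU busy until I3 writes@11>
6) issue 16, read 17, done 18, write 19  <struct: ALU busy until I5 writes@15>
7) issue 17, read 20, done 25, write 26  <RAW R3: wait I6 write@19>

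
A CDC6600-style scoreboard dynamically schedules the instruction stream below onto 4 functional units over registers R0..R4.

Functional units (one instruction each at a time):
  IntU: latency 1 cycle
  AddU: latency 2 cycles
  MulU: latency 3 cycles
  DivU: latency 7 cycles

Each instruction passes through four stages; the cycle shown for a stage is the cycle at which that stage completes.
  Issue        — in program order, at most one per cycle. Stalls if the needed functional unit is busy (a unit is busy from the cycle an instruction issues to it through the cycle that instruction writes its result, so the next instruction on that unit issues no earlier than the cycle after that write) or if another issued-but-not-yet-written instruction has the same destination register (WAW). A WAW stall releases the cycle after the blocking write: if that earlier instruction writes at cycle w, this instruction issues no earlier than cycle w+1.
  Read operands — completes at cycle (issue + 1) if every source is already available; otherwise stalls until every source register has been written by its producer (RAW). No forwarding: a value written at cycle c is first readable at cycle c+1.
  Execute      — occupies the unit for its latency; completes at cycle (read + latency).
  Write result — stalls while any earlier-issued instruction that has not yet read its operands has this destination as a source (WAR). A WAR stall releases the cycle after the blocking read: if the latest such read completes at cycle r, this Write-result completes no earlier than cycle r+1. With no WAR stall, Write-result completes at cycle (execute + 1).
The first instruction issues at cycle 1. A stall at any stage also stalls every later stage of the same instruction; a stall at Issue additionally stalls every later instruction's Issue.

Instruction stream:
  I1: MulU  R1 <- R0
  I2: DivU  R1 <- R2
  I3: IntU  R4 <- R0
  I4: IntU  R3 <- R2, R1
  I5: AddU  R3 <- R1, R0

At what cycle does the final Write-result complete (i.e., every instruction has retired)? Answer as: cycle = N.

c1: I1→MulU
c2: I1 RO
c5: I1 EX
c6: I1 WR R1
c7: I2→DivU
c8: I2 RO · I3→IntU
c9: I3 RO
c10: I3 EX
c11: I3 WR R4
c12: I4→IntU
c15: I2 EX
c16: I2 WR R1
c17: I4 RO
c18: I4 EX
c19: I4 WR R3
c20: I5→AddU
c21: I5 RO
c23: I5 EX
c24: I5 WR R3

cycle = 24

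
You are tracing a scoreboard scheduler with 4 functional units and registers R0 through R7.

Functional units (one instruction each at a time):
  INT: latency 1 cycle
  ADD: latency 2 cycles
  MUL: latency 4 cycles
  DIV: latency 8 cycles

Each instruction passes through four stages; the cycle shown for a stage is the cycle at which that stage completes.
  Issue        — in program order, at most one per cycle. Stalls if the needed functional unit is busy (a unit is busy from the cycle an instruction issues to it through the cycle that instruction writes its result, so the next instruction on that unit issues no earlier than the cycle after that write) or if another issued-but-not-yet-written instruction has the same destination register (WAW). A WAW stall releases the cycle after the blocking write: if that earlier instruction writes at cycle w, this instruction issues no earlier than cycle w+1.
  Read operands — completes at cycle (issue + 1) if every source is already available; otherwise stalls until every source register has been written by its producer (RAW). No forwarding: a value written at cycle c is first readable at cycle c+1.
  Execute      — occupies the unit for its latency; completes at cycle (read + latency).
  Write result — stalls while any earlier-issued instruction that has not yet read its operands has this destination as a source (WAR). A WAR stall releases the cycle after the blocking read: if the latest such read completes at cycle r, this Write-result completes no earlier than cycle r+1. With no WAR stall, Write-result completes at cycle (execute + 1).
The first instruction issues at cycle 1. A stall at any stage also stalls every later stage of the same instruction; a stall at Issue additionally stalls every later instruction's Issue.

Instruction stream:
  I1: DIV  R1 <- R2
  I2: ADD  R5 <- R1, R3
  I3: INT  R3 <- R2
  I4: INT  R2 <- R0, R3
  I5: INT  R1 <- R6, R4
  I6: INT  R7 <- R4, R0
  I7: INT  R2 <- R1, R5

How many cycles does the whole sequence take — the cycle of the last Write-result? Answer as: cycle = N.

cycle = 29

t=1  I1 issues→DIV
t=2  I1 reads · I2 issues→ADD
t=3  I3 issues→INT
t=4  I3 reads
t=5  I3 exec-done
t=10  I1 exec-done
t=11  I1 writes R1
t=12  I2 reads
t=13  I3 writes R3
t=14  I2 exec-done · I4 issues→INT
t=15  I2 writes R5 · I4 reads
t=16  I4 exec-done
t=17  I4 writes R2
t=18  I5 issues→INT
t=19  I5 reads
t=20  I5 exec-done
t=21  I5 writes R1
t=22  I6 issues→INT
t=23  I6 reads
t=24  I6 exec-done
t=25  I6 writes R7
t=26  I7 issues→INT
t=27  I7 reads
t=28  I7 exec-done
t=29  I7 writes R2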